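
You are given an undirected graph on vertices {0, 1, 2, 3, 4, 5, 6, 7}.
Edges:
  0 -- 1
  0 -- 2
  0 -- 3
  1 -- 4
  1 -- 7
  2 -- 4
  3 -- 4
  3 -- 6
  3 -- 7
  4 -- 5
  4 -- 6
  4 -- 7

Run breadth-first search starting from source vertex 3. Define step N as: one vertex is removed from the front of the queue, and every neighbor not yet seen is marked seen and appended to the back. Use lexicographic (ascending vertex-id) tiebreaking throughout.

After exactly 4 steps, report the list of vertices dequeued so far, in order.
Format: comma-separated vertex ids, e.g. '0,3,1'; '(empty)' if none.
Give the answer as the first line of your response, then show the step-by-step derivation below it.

3,0,4,6

step 1: dequeue 3; queue=[0,4,6,7]; order=3
step 2: dequeue 0; queue=[4,6,7,1,2]; order=3,0
step 3: dequeue 4; queue=[6,7,1,2,5]; order=3,0,4
step 4: dequeue 6; queue=[7,1,2,5]; order=3,0,4,6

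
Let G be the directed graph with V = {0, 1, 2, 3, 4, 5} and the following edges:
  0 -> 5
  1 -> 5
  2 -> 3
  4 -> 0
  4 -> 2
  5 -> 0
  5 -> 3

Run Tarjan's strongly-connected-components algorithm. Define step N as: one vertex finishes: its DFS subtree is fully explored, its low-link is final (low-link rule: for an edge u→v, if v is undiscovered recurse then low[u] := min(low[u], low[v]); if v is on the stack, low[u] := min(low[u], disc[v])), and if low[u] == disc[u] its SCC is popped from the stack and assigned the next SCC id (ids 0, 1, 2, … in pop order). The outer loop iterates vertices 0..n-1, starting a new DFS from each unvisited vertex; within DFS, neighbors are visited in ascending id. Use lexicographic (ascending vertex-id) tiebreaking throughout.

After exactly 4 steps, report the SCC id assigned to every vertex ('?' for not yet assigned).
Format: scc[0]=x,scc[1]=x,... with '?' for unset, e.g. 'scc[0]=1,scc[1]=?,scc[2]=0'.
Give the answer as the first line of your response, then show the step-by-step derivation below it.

scc[0]=1,scc[1]=2,scc[2]=?,scc[3]=0,scc[4]=?,scc[5]=1

step 1: low=(low[0]=0,low[1]=?,low[2]=?,low[3]=2,low[4]=?,low[5]=0); scc=(scc[0]=?,scc[1]=?,scc[2]=?,scc[3]=0,scc[4]=?,scc[5]=?)
step 2: low=(low[0]=0,low[1]=?,low[2]=?,low[3]=2,low[4]=?,low[5]=0); scc=(scc[0]=?,scc[1]=?,scc[2]=?,scc[3]=0,scc[4]=?,scc[5]=?)
step 3: low=(low[0]=0,low[1]=?,low[2]=?,low[3]=2,low[4]=?,low[5]=0); scc=(scc[0]=1,scc[1]=?,scc[2]=?,scc[3]=0,scc[4]=?,scc[5]=1)
step 4: low=(low[0]=0,low[1]=3,low[2]=?,low[3]=2,low[4]=?,low[5]=0); scc=(scc[0]=1,scc[1]=2,scc[2]=?,scc[3]=0,scc[4]=?,scc[5]=1)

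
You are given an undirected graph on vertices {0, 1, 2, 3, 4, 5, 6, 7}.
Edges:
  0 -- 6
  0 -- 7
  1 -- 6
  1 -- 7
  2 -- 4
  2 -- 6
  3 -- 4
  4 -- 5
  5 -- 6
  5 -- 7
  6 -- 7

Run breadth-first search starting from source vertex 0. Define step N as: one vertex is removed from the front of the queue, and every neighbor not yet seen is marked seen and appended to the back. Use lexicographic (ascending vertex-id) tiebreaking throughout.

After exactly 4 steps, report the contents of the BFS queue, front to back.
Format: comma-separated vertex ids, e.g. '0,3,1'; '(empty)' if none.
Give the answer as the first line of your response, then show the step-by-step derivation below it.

2,5

step 1: dequeue 0; queue=[6,7]; order=0
step 2: dequeue 6; queue=[7,1,2,5]; order=0,6
step 3: dequeue 7; queue=[1,2,5]; order=0,6,7
step 4: dequeue 1; queue=[2,5]; order=0,6,7,1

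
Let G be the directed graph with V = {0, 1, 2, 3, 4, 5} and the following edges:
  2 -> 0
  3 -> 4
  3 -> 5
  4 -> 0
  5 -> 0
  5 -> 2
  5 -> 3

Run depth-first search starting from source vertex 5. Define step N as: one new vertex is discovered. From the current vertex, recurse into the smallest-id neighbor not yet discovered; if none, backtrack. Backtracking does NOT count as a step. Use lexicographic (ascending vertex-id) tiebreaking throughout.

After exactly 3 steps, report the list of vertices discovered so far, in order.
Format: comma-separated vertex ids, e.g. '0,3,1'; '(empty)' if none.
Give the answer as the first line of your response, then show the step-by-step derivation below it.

5,0,2

step 1: discover 5; path=5; order=5
step 2: discover 0; path=5>0; order=5,0
step 3: discover 2; path=5>2; order=5,0,2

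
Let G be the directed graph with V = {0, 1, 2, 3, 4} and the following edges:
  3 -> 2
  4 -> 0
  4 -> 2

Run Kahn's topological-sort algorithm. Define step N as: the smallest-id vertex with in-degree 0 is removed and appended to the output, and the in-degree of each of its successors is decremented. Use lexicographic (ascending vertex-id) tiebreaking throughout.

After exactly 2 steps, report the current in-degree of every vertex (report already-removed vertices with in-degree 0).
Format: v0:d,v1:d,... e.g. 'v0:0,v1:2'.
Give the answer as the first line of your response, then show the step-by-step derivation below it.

v0:1,v1:0,v2:1,v3:0,v4:0

step 1: output 1; order=[1]; indeg=(1,0,2,0,0)
step 2: output 3; order=[1,3]; indeg=(1,0,1,0,0)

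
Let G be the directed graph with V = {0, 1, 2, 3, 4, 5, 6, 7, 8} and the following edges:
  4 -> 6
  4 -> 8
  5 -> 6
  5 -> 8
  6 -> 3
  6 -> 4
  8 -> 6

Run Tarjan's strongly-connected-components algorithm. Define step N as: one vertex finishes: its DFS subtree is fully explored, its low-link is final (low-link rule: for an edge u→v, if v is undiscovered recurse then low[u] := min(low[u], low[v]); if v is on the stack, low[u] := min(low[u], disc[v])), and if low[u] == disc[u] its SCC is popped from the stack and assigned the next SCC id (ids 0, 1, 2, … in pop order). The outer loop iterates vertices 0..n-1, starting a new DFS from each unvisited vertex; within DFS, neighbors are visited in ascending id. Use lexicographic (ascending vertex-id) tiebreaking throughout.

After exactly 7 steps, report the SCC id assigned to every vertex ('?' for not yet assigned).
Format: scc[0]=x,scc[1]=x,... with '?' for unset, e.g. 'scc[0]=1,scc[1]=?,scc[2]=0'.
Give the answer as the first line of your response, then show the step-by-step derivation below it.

scc[0]=0,scc[1]=1,scc[2]=2,scc[3]=3,scc[4]=4,scc[5]=?,scc[6]=4,scc[7]=?,scc[8]=4

step 1: low=(low[0]=0,low[1]=?,low[2]=?,low[3]=?,low[4]=?,low[5]=?,low[6]=?,low[7]=?,low[8]=?); scc=(scc[0]=0,scc[1]=?,scc[2]=?,scc[3]=?,scc[4]=?,scc[5]=?,scc[6]=?,scc[7]=?,scc[8]=?)
step 2: low=(low[0]=0,low[1]=1,low[2]=?,low[3]=?,low[4]=?,low[5]=?,low[6]=?,low[7]=?,low[8]=?); scc=(scc[0]=0,scc[1]=1,scc[2]=?,scc[3]=?,scc[4]=?,scc[5]=?,scc[6]=?,scc[7]=?,scc[8]=?)
step 3: low=(low[0]=0,low[1]=1,low[2]=2,low[3]=?,low[4]=?,low[5]=?,low[6]=?,low[7]=?,low[8]=?); scc=(scc[0]=0,scc[1]=1,scc[2]=2,scc[3]=?,scc[4]=?,scc[5]=?,scc[6]=?,scc[7]=?,scc[8]=?)
step 4: low=(low[0]=0,low[1]=1,low[2]=2,low[3]=3,low[4]=?,low[5]=?,low[6]=?,low[7]=?,low[8]=?); scc=(scc[0]=0,scc[1]=1,scc[2]=2,scc[3]=3,scc[4]=?,scc[5]=?,scc[6]=?,scc[7]=?,scc[8]=?)
step 5: low=(low[0]=0,low[1]=1,low[2]=2,low[3]=3,low[4]=4,low[5]=?,low[6]=4,low[7]=?,low[8]=?); scc=(scc[0]=0,scc[1]=1,scc[2]=2,scc[3]=3,scc[4]=?,scc[5]=?,scc[6]=?,scc[7]=?,scc[8]=?)
step 6: low=(low[0]=0,low[1]=1,low[2]=2,low[3]=3,low[4]=4,low[5]=?,low[6]=4,low[7]=?,low[8]=5); scc=(scc[0]=0,scc[1]=1,scc[2]=2,scc[3]=3,scc[4]=?,scc[5]=?,scc[6]=?,scc[7]=?,scc[8]=?)
step 7: low=(low[0]=0,low[1]=1,low[2]=2,low[3]=3,low[4]=4,low[5]=?,low[6]=4,low[7]=?,low[8]=5); scc=(scc[0]=0,scc[1]=1,scc[2]=2,scc[3]=3,scc[4]=4,scc[5]=?,scc[6]=4,scc[7]=?,scc[8]=4)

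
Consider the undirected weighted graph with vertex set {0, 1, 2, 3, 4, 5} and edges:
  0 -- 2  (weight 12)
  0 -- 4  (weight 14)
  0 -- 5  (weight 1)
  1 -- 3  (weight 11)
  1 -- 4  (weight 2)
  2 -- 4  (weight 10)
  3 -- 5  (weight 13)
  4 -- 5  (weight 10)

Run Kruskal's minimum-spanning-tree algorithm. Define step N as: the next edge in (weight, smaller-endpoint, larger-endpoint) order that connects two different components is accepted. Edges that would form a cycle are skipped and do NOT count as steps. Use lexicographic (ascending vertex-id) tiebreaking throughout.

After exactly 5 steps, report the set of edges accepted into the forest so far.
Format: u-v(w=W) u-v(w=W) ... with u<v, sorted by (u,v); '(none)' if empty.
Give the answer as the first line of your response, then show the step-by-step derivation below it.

0-5(w=1) 1-3(w=11) 1-4(w=2) 2-4(w=10) 4-5(w=10)

step 1: add edge 0-5 (w=1); MST = {0-5(w=1)}
step 2: add edge 1-4 (w=2); MST = {0-5(w=1) 1-4(w=2)}
step 3: add edge 2-4 (w=10); MST = {0-5(w=1) 1-4(w=2) 2-4(w=10)}
step 4: add edge 4-5 (w=10); MST = {0-5(w=1) 1-4(w=2) 2-4(w=10) 4-5(w=10)}
step 5: add edge 1-3 (w=11); MST = {0-5(w=1) 1-3(w=11) 1-4(w=2) 2-4(w=10) 4-5(w=10)}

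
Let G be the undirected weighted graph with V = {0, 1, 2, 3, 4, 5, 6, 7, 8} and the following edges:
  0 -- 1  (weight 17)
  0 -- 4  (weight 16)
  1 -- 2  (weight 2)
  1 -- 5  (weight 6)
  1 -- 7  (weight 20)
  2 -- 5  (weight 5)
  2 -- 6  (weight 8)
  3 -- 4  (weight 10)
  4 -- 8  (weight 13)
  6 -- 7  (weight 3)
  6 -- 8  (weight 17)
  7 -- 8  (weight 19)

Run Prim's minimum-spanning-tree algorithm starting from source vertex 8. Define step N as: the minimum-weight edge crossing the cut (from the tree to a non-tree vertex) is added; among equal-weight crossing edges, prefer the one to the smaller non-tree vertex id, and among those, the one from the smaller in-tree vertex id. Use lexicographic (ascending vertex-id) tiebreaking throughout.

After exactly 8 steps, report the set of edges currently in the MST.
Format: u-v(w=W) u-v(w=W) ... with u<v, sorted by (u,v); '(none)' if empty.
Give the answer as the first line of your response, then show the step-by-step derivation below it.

0-1(w=17) 0-4(w=16) 1-2(w=2) 2-5(w=5) 2-6(w=8) 3-4(w=10) 4-8(w=13) 6-7(w=3)

step 1: add edge 4-8 (w=13); MST = {4-8(w=13)}
step 2: add edge 3-4 (w=10); MST = {3-4(w=10) 4-8(w=13)}
step 3: add edge 0-4 (w=16); MST = {0-4(w=16) 3-4(w=10) 4-8(w=13)}
step 4: add edge 0-1 (w=17); MST = {0-1(w=17) 0-4(w=16) 3-4(w=10) 4-8(w=13)}
step 5: add edge 1-2 (w=2); MST = {0-1(w=17) 0-4(w=16) 1-2(w=2) 3-4(w=10) 4-8(w=13)}
step 6: add edge 2-5 (w=5); MST = {0-1(w=17) 0-4(w=16) 1-2(w=2) 2-5(w=5) 3-4(w=10) 4-8(w=13)}
step 7: add edge 2-6 (w=8); MST = {0-1(w=17) 0-4(w=16) 1-2(w=2) 2-5(w=5) 2-6(w=8) 3-4(w=10) 4-8(w=13)}
step 8: add edge 6-7 (w=3); MST = {0-1(w=17) 0-4(w=16) 1-2(w=2) 2-5(w=5) 2-6(w=8) 3-4(w=10) 4-8(w=13) 6-7(w=3)}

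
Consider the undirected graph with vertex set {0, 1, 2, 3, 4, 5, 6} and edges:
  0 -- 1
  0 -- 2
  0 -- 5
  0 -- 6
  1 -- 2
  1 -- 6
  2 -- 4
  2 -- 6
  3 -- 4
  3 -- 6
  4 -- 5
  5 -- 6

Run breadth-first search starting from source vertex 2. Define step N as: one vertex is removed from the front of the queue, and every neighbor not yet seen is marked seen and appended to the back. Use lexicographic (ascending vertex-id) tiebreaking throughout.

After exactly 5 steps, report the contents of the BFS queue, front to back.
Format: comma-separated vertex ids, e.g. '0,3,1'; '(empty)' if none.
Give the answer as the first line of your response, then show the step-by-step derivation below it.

5,3

step 1: dequeue 2; queue=[0,1,4,6]; order=2
step 2: dequeue 0; queue=[1,4,6,5]; order=2,0
step 3: dequeue 1; queue=[4,6,5]; order=2,0,1
step 4: dequeue 4; queue=[6,5,3]; order=2,0,1,4
step 5: dequeue 6; queue=[5,3]; order=2,0,1,4,6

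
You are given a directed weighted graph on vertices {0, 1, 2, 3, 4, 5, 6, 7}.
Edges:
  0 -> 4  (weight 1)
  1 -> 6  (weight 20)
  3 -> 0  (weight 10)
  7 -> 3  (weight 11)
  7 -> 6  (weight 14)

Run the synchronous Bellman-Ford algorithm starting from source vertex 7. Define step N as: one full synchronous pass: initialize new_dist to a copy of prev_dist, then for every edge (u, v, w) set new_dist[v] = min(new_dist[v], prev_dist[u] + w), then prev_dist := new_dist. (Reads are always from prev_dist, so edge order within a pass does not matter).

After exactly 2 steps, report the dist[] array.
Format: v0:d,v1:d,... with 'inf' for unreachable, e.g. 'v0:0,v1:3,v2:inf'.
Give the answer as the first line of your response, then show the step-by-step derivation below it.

v0:21,v1:inf,v2:inf,v3:11,v4:inf,v5:inf,v6:14,v7:0

step 1: dist = v0:inf,v1:inf,v2:inf,v3:11,v4:inf,v5:inf,v6:14,v7:0
step 2: dist = v0:21,v1:inf,v2:inf,v3:11,v4:inf,v5:inf,v6:14,v7:0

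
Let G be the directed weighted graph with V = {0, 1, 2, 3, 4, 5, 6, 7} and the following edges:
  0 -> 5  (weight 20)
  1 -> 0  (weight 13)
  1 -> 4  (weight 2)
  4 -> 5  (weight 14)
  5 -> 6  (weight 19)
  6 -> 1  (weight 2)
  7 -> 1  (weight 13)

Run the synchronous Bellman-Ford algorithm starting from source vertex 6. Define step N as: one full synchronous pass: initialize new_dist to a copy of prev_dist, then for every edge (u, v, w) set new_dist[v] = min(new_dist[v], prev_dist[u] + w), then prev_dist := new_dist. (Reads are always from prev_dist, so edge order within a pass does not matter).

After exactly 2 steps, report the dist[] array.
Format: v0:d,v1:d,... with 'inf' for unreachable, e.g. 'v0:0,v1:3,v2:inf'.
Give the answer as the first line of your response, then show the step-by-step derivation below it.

v0:15,v1:2,v2:inf,v3:inf,v4:4,v5:inf,v6:0,v7:inf

step 1: dist = v0:inf,v1:2,v2:inf,v3:inf,v4:inf,v5:inf,v6:0,v7:inf
step 2: dist = v0:15,v1:2,v2:inf,v3:inf,v4:4,v5:inf,v6:0,v7:inf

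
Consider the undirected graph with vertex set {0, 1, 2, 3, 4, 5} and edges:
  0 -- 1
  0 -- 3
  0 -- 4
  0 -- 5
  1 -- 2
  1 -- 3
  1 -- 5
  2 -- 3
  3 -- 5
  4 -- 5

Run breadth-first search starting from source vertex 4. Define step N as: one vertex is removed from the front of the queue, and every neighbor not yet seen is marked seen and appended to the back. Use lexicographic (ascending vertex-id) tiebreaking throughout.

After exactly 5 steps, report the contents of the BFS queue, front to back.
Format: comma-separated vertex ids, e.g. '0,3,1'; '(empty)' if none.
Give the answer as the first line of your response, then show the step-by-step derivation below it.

2

step 1: dequeue 4; queue=[0,5]; order=4
step 2: dequeue 0; queue=[5,1,3]; order=4,0
step 3: dequeue 5; queue=[1,3]; order=4,0,5
step 4: dequeue 1; queue=[3,2]; order=4,0,5,1
step 5: dequeue 3; queue=[2]; order=4,0,5,1,3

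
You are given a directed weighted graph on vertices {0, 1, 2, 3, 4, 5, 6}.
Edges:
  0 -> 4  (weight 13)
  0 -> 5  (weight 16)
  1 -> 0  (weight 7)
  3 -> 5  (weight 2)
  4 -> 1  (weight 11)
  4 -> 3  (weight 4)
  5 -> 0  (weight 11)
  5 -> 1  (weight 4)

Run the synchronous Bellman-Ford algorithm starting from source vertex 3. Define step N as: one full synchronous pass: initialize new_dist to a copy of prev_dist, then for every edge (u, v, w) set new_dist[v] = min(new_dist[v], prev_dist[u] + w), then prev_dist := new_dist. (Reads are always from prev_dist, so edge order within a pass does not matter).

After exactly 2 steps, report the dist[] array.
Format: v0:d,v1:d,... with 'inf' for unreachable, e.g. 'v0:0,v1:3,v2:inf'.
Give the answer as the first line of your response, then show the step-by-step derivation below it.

v0:13,v1:6,v2:inf,v3:0,v4:inf,v5:2,v6:inf

step 1: dist = v0:inf,v1:inf,v2:inf,v3:0,v4:inf,v5:2,v6:inf
step 2: dist = v0:13,v1:6,v2:inf,v3:0,v4:inf,v5:2,v6:inf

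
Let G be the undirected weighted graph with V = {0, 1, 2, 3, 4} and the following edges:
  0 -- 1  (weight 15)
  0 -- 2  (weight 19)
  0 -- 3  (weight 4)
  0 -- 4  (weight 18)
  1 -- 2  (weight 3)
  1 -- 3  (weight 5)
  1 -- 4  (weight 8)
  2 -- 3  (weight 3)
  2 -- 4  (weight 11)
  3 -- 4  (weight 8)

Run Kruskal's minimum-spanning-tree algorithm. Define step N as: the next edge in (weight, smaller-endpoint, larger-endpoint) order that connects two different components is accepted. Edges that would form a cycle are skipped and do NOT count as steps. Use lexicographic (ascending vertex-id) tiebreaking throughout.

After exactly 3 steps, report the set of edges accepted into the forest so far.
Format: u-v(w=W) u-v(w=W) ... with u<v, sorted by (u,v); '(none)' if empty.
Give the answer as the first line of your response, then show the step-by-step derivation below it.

0-3(w=4) 1-2(w=3) 2-3(w=3)

step 1: add edge 1-2 (w=3); MST = {1-2(w=3)}
step 2: add edge 2-3 (w=3); MST = {1-2(w=3) 2-3(w=3)}
step 3: add edge 0-3 (w=4); MST = {0-3(w=4) 1-2(w=3) 2-3(w=3)}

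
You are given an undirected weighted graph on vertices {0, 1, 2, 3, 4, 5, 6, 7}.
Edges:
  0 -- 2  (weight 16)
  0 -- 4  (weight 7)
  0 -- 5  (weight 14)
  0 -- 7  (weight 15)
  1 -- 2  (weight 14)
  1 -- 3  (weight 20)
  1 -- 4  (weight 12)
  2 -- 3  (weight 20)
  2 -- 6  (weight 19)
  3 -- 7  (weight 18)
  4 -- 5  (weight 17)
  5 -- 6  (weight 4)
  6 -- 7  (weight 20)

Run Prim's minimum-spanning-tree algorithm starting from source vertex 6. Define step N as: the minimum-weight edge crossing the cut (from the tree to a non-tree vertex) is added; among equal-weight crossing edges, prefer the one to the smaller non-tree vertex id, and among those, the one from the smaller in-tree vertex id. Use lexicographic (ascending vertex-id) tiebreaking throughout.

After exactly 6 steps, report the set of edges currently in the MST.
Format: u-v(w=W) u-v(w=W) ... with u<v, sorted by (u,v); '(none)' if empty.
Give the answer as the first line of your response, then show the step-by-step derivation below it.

0-4(w=7) 0-5(w=14) 0-7(w=15) 1-2(w=14) 1-4(w=12) 5-6(w=4)

step 1: add edge 5-6 (w=4); MST = {5-6(w=4)}
step 2: add edge 0-5 (w=14); MST = {0-5(w=14) 5-6(w=4)}
step 3: add edge 0-4 (w=7); MST = {0-4(w=7) 0-5(w=14) 5-6(w=4)}
step 4: add edge 1-4 (w=12); MST = {0-4(w=7) 0-5(w=14) 1-4(w=12) 5-6(w=4)}
step 5: add edge 1-2 (w=14); MST = {0-4(w=7) 0-5(w=14) 1-2(w=14) 1-4(w=12) 5-6(w=4)}
step 6: add edge 0-7 (w=15); MST = {0-4(w=7) 0-5(w=14) 0-7(w=15) 1-2(w=14) 1-4(w=12) 5-6(w=4)}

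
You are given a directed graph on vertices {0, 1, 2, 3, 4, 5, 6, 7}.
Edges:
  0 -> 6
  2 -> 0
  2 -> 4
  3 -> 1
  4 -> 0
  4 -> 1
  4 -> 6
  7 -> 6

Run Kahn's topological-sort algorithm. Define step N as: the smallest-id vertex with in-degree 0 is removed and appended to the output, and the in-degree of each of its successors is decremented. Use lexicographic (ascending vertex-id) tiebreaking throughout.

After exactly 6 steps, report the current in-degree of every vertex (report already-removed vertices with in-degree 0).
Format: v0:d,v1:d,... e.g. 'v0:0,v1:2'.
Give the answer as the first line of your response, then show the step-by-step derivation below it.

v0:0,v1:0,v2:0,v3:0,v4:0,v5:0,v6:1,v7:0

step 1: output 2; order=[2]; indeg=(1,2,0,0,0,0,3,0)
step 2: output 3; order=[2,3]; indeg=(1,1,0,0,0,0,3,0)
step 3: output 4; order=[2,3,4]; indeg=(0,0,0,0,0,0,2,0)
step 4: output 0; order=[2,3,4,0]; indeg=(0,0,0,0,0,0,1,0)
step 5: output 1; order=[2,3,4,0,1]; indeg=(0,0,0,0,0,0,1,0)
step 6: output 5; order=[2,3,4,0,1,5]; indeg=(0,0,0,0,0,0,1,0)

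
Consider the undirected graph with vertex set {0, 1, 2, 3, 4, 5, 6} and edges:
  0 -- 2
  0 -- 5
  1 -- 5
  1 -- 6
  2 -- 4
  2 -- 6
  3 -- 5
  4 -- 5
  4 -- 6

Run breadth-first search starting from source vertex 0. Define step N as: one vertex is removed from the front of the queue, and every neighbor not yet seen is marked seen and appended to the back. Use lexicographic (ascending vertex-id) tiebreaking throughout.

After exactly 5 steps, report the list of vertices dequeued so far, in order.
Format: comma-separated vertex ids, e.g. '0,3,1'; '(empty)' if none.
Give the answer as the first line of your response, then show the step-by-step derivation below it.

0,2,5,4,6

step 1: dequeue 0; queue=[2,5]; order=0
step 2: dequeue 2; queue=[5,4,6]; order=0,2
step 3: dequeue 5; queue=[4,6,1,3]; order=0,2,5
step 4: dequeue 4; queue=[6,1,3]; order=0,2,5,4
step 5: dequeue 6; queue=[1,3]; order=0,2,5,4,6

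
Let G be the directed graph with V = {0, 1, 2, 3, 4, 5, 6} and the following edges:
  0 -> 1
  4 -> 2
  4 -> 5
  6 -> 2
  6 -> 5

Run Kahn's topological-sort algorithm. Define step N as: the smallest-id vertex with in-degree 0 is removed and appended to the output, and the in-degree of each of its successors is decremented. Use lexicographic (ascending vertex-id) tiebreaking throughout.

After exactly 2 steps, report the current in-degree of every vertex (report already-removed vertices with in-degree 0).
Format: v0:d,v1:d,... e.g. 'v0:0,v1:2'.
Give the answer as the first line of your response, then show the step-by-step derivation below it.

v0:0,v1:0,v2:2,v3:0,v4:0,v5:2,v6:0

step 1: output 0; order=[0]; indeg=(0,0,2,0,0,2,0)
step 2: output 1; order=[0,1]; indeg=(0,0,2,0,0,2,0)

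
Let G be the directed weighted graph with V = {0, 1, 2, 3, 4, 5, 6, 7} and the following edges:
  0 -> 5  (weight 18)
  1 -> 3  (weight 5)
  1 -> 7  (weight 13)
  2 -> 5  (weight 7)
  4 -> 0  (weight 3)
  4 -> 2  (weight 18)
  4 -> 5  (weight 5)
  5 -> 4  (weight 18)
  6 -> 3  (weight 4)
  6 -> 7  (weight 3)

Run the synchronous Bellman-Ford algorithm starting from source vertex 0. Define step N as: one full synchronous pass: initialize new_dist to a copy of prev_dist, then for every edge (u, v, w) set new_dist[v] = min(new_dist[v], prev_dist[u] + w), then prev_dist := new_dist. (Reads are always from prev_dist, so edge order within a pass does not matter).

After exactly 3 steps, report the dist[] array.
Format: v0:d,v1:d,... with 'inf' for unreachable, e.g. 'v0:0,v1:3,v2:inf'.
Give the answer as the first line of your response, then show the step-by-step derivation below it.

v0:0,v1:inf,v2:54,v3:inf,v4:36,v5:18,v6:inf,v7:inf

step 1: dist = v0:0,v1:inf,v2:inf,v3:inf,v4:inf,v5:18,v6:inf,v7:inf
step 2: dist = v0:0,v1:inf,v2:inf,v3:inf,v4:36,v5:18,v6:inf,v7:inf
step 3: dist = v0:0,v1:inf,v2:54,v3:inf,v4:36,v5:18,v6:inf,v7:inf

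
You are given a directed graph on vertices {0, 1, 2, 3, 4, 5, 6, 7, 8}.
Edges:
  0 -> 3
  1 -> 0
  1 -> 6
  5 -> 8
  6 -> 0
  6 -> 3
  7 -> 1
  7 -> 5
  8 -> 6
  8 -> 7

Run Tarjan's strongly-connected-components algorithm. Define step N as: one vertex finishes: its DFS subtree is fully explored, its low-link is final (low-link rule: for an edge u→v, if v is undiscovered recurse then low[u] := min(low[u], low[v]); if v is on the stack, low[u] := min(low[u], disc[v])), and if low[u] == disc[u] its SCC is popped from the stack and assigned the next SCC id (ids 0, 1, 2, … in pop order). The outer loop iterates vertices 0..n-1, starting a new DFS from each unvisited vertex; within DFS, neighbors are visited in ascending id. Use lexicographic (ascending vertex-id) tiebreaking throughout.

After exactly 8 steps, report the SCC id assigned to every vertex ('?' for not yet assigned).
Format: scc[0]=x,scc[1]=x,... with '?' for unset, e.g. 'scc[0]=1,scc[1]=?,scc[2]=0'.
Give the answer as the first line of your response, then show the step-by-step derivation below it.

scc[0]=1,scc[1]=3,scc[2]=4,scc[3]=0,scc[4]=5,scc[5]=?,scc[6]=2,scc[7]=?,scc[8]=?

step 1: low=(low[0]=0,low[1]=?,low[2]=?,low[3]=1,low[4]=?,low[5]=?,low[6]=?,low[7]=?,low[8]=?); scc=(scc[0]=?,scc[1]=?,scc[2]=?,scc[3]=0,scc[4]=?,scc[5]=?,scc[6]=?,scc[7]=?,scc[8]=?)
step 2: low=(low[0]=0,low[1]=?,low[2]=?,low[3]=1,low[4]=?,low[5]=?,low[6]=?,low[7]=?,low[8]=?); scc=(scc[0]=1,scc[1]=?,scc[2]=?,scc[3]=0,scc[4]=?,scc[5]=?,scc[6]=?,scc[7]=?,scc[8]=?)
step 3: low=(low[0]=0,low[1]=2,low[2]=?,low[3]=1,low[4]=?,low[5]=?,low[6]=3,low[7]=?,low[8]=?); scc=(scc[0]=1,scc[1]=?,scc[2]=?,scc[3]=0,scc[4]=?,scc[5]=?,scc[6]=2,scc[7]=?,scc[8]=?)
step 4: low=(low[0]=0,low[1]=2,low[2]=?,low[3]=1,low[4]=?,low[5]=?,low[6]=3,low[7]=?,low[8]=?); scc=(scc[0]=1,scc[1]=3,scc[2]=?,scc[3]=0,scc[4]=?,scc[5]=?,scc[6]=2,scc[7]=?,scc[8]=?)
step 5: low=(low[0]=0,low[1]=2,low[2]=4,low[3]=1,low[4]=?,low[5]=?,low[6]=3,low[7]=?,low[8]=?); scc=(scc[0]=1,scc[1]=3,scc[2]=4,scc[3]=0,scc[4]=?,scc[5]=?,scc[6]=2,scc[7]=?,scc[8]=?)
step 6: low=(low[0]=0,low[1]=2,low[2]=4,low[3]=1,low[4]=5,low[5]=?,low[6]=3,low[7]=?,low[8]=?); scc=(scc[0]=1,scc[1]=3,scc[2]=4,scc[3]=0,scc[4]=5,scc[5]=?,scc[6]=2,scc[7]=?,scc[8]=?)
step 7: low=(low[0]=0,low[1]=2,low[2]=4,low[3]=1,low[4]=5,low[5]=6,low[6]=3,low[7]=6,low[8]=7); scc=(scc[0]=1,scc[1]=3,scc[2]=4,scc[3]=0,scc[4]=5,scc[5]=?,scc[6]=2,scc[7]=?,scc[8]=?)
step 8: low=(low[0]=0,low[1]=2,low[2]=4,low[3]=1,low[4]=5,low[5]=6,low[6]=3,low[7]=6,low[8]=6); scc=(scc[0]=1,scc[1]=3,scc[2]=4,scc[3]=0,scc[4]=5,scc[5]=?,scc[6]=2,scc[7]=?,scc[8]=?)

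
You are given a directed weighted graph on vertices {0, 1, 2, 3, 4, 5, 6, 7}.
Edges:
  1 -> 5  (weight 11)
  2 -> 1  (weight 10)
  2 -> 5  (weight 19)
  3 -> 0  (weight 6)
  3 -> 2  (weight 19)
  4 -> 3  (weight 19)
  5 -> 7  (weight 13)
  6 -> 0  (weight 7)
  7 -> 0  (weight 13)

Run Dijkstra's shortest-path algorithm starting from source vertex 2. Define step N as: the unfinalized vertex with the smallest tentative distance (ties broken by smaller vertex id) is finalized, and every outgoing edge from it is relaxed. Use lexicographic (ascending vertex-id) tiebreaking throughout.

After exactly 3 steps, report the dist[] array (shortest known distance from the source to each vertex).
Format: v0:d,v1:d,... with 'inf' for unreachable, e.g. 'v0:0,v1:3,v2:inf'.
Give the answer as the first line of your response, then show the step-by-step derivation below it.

v0:inf,v1:10,v2:0,v3:inf,v4:inf,v5:19,v6:inf,v7:32

step 1: dist = v0:inf,v1:10,v2:0,v3:inf,v4:inf,v5:19,v6:inf,v7:inf
step 2: dist = v0:inf,v1:10,v2:0,v3:inf,v4:inf,v5:19,v6:inf,v7:inf
step 3: dist = v0:inf,v1:10,v2:0,v3:inf,v4:inf,v5:19,v6:inf,v7:32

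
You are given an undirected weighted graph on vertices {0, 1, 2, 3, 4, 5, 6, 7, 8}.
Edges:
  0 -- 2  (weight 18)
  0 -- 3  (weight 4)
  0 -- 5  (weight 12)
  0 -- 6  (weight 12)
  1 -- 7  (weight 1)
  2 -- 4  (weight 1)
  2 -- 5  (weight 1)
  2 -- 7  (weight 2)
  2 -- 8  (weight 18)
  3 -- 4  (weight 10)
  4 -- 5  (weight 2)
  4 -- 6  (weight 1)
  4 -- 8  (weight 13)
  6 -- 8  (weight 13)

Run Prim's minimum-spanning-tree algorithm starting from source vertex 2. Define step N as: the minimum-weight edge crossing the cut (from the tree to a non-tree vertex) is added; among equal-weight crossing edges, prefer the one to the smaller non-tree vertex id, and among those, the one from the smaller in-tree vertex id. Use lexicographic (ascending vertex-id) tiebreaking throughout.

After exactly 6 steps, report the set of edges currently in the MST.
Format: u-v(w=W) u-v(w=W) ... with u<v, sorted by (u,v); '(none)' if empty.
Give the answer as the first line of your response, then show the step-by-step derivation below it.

1-7(w=1) 2-4(w=1) 2-5(w=1) 2-7(w=2) 3-4(w=10) 4-6(w=1)

step 1: add edge 2-4 (w=1); MST = {2-4(w=1)}
step 2: add edge 2-5 (w=1); MST = {2-4(w=1) 2-5(w=1)}
step 3: add edge 4-6 (w=1); MST = {2-4(w=1) 2-5(w=1) 4-6(w=1)}
step 4: add edge 2-7 (w=2); MST = {2-4(w=1) 2-5(w=1) 2-7(w=2) 4-6(w=1)}
step 5: add edge 1-7 (w=1); MST = {1-7(w=1) 2-4(w=1) 2-5(w=1) 2-7(w=2) 4-6(w=1)}
step 6: add edge 3-4 (w=10); MST = {1-7(w=1) 2-4(w=1) 2-5(w=1) 2-7(w=2) 3-4(w=10) 4-6(w=1)}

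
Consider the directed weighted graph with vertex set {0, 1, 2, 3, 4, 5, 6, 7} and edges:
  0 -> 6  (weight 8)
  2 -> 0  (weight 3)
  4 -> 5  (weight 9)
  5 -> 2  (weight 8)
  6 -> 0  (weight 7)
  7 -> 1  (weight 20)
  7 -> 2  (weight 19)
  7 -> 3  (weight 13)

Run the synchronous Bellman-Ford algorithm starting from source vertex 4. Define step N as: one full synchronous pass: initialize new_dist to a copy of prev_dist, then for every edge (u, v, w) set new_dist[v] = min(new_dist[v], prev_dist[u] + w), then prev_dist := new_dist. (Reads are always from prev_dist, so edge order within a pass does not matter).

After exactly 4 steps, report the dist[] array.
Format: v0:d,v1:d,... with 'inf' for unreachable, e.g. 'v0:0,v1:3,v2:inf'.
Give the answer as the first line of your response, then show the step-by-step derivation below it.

v0:20,v1:inf,v2:17,v3:inf,v4:0,v5:9,v6:28,v7:inf

step 1: dist = v0:inf,v1:inf,v2:inf,v3:inf,v4:0,v5:9,v6:inf,v7:inf
step 2: dist = v0:inf,v1:inf,v2:17,v3:inf,v4:0,v5:9,v6:inf,v7:inf
step 3: dist = v0:20,v1:inf,v2:17,v3:inf,v4:0,v5:9,v6:inf,v7:inf
step 4: dist = v0:20,v1:inf,v2:17,v3:inf,v4:0,v5:9,v6:28,v7:inf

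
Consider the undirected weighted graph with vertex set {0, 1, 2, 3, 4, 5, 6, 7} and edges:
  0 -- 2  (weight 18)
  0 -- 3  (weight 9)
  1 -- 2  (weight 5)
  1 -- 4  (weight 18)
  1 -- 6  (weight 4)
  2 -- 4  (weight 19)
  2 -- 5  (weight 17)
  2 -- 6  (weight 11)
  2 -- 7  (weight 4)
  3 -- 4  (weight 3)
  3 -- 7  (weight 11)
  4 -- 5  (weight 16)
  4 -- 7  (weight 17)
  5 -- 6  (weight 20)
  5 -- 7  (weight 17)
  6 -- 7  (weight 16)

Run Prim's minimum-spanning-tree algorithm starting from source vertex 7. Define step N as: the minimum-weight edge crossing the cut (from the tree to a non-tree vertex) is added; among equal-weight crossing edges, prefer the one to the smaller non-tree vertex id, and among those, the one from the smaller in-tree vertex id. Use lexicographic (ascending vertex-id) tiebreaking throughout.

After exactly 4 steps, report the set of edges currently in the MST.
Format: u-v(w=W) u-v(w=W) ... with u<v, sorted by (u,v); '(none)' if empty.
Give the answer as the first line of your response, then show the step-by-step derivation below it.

1-2(w=5) 1-6(w=4) 2-7(w=4) 3-7(w=11)

step 1: add edge 2-7 (w=4); MST = {2-7(w=4)}
step 2: add edge 1-2 (w=5); MST = {1-2(w=5) 2-7(w=4)}
step 3: add edge 1-6 (w=4); MST = {1-2(w=5) 1-6(w=4) 2-7(w=4)}
step 4: add edge 3-7 (w=11); MST = {1-2(w=5) 1-6(w=4) 2-7(w=4) 3-7(w=11)}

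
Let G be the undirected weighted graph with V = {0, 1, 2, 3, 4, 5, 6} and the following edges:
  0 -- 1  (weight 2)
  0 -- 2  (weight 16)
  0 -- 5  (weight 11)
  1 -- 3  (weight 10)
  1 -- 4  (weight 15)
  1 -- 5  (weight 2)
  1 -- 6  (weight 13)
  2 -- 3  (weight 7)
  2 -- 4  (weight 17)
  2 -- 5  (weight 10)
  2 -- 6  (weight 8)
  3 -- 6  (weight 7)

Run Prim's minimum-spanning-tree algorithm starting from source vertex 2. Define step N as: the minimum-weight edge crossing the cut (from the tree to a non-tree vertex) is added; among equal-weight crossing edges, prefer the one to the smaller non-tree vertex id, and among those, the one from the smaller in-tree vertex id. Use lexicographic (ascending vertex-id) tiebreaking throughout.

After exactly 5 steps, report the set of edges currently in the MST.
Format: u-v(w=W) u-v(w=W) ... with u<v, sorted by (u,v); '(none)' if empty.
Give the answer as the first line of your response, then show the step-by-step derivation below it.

0-1(w=2) 1-3(w=10) 1-5(w=2) 2-3(w=7) 3-6(w=7)

step 1: add edge 2-3 (w=7); MST = {2-3(w=7)}
step 2: add edge 3-6 (w=7); MST = {2-3(w=7) 3-6(w=7)}
step 3: add edge 1-3 (w=10); MST = {1-3(w=10) 2-3(w=7) 3-6(w=7)}
step 4: add edge 0-1 (w=2); MST = {0-1(w=2) 1-3(w=10) 2-3(w=7) 3-6(w=7)}
step 5: add edge 1-5 (w=2); MST = {0-1(w=2) 1-3(w=10) 1-5(w=2) 2-3(w=7) 3-6(w=7)}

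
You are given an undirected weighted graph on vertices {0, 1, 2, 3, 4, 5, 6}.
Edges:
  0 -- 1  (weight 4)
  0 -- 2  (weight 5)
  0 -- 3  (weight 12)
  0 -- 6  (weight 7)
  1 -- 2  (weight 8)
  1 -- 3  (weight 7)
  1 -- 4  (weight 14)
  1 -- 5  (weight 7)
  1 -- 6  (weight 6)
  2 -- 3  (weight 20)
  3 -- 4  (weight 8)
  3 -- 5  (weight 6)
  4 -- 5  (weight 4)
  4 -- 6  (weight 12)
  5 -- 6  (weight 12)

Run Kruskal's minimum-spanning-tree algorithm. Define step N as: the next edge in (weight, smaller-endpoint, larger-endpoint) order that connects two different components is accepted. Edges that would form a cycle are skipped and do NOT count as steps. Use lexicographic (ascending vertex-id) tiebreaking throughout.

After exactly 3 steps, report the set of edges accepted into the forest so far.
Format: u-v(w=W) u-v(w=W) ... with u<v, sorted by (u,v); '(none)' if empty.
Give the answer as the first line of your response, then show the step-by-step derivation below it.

0-1(w=4) 0-2(w=5) 4-5(w=4)

step 1: add edge 0-1 (w=4); MST = {0-1(w=4)}
step 2: add edge 4-5 (w=4); MST = {0-1(w=4) 4-5(w=4)}
step 3: add edge 0-2 (w=5); MST = {0-1(w=4) 0-2(w=5) 4-5(w=4)}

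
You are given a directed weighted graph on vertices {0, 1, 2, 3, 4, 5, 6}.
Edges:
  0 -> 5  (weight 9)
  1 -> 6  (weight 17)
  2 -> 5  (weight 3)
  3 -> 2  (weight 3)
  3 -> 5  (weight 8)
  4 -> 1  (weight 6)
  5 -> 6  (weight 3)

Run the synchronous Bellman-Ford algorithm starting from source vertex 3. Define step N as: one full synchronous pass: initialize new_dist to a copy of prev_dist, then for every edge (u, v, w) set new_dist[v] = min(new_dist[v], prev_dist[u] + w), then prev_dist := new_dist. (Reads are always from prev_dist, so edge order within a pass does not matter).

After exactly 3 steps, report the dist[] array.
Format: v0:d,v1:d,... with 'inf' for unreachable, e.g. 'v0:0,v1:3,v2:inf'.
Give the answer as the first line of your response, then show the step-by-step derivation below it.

v0:inf,v1:inf,v2:3,v3:0,v4:inf,v5:6,v6:9

step 1: dist = v0:inf,v1:inf,v2:3,v3:0,v4:inf,v5:8,v6:inf
step 2: dist = v0:inf,v1:inf,v2:3,v3:0,v4:inf,v5:6,v6:11
step 3: dist = v0:inf,v1:inf,v2:3,v3:0,v4:inf,v5:6,v6:9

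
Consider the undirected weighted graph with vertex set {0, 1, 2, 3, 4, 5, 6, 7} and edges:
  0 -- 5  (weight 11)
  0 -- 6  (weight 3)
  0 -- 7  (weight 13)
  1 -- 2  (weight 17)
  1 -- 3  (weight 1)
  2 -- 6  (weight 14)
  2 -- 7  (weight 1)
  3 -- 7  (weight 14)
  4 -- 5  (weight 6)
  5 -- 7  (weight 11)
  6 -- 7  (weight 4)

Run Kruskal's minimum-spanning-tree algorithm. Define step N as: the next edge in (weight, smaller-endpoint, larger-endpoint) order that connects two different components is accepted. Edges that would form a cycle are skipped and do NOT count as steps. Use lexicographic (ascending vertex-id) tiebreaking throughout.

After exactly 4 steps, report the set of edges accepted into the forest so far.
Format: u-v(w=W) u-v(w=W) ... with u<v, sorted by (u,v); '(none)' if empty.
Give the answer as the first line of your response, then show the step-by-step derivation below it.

0-6(w=3) 1-3(w=1) 2-7(w=1) 6-7(w=4)

step 1: add edge 1-3 (w=1); MST = {1-3(w=1)}
step 2: add edge 2-7 (w=1); MST = {1-3(w=1) 2-7(w=1)}
step 3: add edge 0-6 (w=3); MST = {0-6(w=3) 1-3(w=1) 2-7(w=1)}
step 4: add edge 6-7 (w=4); MST = {0-6(w=3) 1-3(w=1) 2-7(w=1) 6-7(w=4)}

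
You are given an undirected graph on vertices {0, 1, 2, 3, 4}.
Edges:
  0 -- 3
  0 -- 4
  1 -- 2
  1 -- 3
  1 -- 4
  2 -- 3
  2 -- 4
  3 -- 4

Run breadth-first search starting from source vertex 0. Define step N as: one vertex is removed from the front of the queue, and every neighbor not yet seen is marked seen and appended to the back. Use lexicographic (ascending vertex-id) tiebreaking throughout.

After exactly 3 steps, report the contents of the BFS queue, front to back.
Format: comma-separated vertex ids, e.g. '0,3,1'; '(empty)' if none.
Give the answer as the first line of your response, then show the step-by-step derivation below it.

1,2

step 1: dequeue 0; queue=[3,4]; order=0
step 2: dequeue 3; queue=[4,1,2]; order=0,3
step 3: dequeue 4; queue=[1,2]; order=0,3,4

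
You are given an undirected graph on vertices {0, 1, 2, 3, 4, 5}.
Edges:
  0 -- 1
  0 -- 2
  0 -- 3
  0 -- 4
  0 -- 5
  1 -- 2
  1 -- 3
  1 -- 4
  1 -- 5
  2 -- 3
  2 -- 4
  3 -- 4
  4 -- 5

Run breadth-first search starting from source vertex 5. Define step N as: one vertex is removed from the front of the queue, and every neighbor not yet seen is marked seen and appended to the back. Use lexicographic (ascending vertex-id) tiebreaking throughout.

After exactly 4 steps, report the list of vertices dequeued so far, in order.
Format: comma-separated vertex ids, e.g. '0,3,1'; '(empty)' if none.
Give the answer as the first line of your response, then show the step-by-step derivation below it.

5,0,1,4

step 1: dequeue 5; queue=[0,1,4]; order=5
step 2: dequeue 0; queue=[1,4,2,3]; order=5,0
step 3: dequeue 1; queue=[4,2,3]; order=5,0,1
step 4: dequeue 4; queue=[2,3]; order=5,0,1,4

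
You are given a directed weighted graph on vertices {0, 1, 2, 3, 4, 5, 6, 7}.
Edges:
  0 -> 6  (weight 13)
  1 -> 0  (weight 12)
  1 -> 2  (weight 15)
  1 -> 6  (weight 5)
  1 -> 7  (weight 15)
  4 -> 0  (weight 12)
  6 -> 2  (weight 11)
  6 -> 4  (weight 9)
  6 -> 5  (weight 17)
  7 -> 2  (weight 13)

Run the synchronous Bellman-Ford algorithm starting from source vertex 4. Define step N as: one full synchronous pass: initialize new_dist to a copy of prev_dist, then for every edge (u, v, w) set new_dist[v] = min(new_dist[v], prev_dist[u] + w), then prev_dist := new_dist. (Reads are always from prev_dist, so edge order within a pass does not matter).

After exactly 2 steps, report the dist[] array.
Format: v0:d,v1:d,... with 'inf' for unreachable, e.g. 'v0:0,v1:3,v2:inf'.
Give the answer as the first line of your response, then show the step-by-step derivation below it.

v0:12,v1:inf,v2:inf,v3:inf,v4:0,v5:inf,v6:25,v7:inf

step 1: dist = v0:12,v1:inf,v2:inf,v3:inf,v4:0,v5:inf,v6:inf,v7:inf
step 2: dist = v0:12,v1:inf,v2:inf,v3:inf,v4:0,v5:inf,v6:25,v7:inf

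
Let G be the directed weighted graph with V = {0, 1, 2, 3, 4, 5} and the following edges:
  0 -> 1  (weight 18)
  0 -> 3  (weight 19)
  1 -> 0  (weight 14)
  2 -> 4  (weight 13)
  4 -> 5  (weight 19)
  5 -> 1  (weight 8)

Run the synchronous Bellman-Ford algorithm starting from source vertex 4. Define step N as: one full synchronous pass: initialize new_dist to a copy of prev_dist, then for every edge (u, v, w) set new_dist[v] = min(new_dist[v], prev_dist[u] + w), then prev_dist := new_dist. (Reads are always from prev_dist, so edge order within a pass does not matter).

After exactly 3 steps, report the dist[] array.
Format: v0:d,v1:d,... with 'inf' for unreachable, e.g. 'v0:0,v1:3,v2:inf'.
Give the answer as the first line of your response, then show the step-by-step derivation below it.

v0:41,v1:27,v2:inf,v3:inf,v4:0,v5:19

step 1: dist = v0:inf,v1:inf,v2:inf,v3:inf,v4:0,v5:19
step 2: dist = v0:inf,v1:27,v2:inf,v3:inf,v4:0,v5:19
step 3: dist = v0:41,v1:27,v2:inf,v3:inf,v4:0,v5:19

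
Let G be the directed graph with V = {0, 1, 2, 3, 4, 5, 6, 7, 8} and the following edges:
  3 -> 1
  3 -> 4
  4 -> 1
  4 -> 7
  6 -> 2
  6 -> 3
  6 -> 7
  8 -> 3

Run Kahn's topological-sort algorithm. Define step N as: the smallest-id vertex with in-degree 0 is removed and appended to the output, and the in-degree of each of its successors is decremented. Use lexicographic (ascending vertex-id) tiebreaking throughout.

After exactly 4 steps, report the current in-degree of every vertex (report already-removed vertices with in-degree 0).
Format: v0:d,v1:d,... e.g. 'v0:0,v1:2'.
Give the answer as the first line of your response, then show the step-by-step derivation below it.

v0:0,v1:2,v2:0,v3:1,v4:1,v5:0,v6:0,v7:1,v8:0

step 1: output 0; order=[0]; indeg=(0,2,1,2,1,0,0,2,0)
step 2: output 5; order=[0,5]; indeg=(0,2,1,2,1,0,0,2,0)
step 3: output 6; order=[0,5,6]; indeg=(0,2,0,1,1,0,0,1,0)
step 4: output 2; order=[0,5,6,2]; indeg=(0,2,0,1,1,0,0,1,0)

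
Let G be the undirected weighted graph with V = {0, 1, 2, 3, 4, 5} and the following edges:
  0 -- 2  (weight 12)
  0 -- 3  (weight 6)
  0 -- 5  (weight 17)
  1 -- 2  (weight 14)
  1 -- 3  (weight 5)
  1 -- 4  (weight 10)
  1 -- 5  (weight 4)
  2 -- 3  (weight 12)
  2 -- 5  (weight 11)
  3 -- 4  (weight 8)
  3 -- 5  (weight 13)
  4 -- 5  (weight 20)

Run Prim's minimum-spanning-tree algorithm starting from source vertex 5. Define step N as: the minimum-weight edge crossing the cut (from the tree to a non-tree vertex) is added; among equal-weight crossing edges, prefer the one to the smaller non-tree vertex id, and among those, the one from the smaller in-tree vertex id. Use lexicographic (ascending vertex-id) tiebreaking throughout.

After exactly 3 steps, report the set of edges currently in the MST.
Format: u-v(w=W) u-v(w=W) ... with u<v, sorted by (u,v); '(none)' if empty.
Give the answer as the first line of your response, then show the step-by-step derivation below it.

0-3(w=6) 1-3(w=5) 1-5(w=4)

step 1: add edge 1-5 (w=4); MST = {1-5(w=4)}
step 2: add edge 1-3 (w=5); MST = {1-3(w=5) 1-5(w=4)}
step 3: add edge 0-3 (w=6); MST = {0-3(w=6) 1-3(w=5) 1-5(w=4)}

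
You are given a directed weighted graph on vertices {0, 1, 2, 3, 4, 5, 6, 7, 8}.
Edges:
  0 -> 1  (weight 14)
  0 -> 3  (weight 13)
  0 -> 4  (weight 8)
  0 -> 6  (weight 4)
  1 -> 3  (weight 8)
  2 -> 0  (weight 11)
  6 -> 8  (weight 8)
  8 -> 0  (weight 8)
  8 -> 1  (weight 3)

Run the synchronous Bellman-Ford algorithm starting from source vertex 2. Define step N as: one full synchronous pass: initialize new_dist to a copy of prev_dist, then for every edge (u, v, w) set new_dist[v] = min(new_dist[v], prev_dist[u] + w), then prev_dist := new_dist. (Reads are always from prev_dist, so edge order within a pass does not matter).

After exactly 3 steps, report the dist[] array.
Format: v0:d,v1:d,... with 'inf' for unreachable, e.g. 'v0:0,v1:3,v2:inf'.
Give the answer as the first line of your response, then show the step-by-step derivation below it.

v0:11,v1:25,v2:0,v3:24,v4:19,v5:inf,v6:15,v7:inf,v8:23

step 1: dist = v0:11,v1:inf,v2:0,v3:inf,v4:inf,v5:inf,v6:inf,v7:inf,v8:inf
step 2: dist = v0:11,v1:25,v2:0,v3:24,v4:19,v5:inf,v6:15,v7:inf,v8:inf
step 3: dist = v0:11,v1:25,v2:0,v3:24,v4:19,v5:inf,v6:15,v7:inf,v8:23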